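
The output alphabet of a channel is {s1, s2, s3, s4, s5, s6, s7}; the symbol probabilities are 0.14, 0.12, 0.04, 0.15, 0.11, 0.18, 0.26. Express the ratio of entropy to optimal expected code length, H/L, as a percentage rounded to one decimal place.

Entropy H = −Σ p log₂ p ≈ 2.6614 bits.
Huffman merges: 1/25+11/100→3/20; 3/25+7/50→13/50; 3/20+3/20→3/10; 9/50+13/50→11/25; 13/50+3/10→14/25; 11/25+14/25→1. L = 271/100 ≈ 2.7100.
Efficiency = H/L = 2.6614/2.7100 = 98.2%.

98.2%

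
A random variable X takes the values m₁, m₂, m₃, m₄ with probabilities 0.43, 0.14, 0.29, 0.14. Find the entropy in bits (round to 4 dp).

1.8357 bits

H = −Σ pᵢ log₂ pᵢ.
−0.43·log₂(0.43) = 0.5236
−0.14·log₂(0.14) = 0.3971
−0.29·log₂(0.29) = 0.5179
−0.14·log₂(0.14) = 0.3971
Sum ≈ 1.8357 → 1.8357 bits.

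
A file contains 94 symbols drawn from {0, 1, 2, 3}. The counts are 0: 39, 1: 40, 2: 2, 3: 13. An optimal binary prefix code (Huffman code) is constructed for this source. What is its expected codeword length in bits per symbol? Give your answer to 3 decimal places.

Probabilities are the counts divided by 94.
Repeatedly combine the two least-probable nodes; the expected code length is the sum of the merged weights.
merge 1/47 + 13/94 → 15/94
merge 15/94 + 39/94 → 27/47
merge 20/47 + 27/47 → 1
L = 15/94 + 27/47 + 1 = 163/94 ≈ 1.734 bits/symbol.

1.734 bits/symbol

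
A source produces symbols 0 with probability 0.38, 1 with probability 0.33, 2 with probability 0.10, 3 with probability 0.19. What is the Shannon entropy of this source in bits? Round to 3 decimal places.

H = −Σ pᵢ log₂ pᵢ.
−0.38·log₂(0.38) = 0.5305
−0.33·log₂(0.33) = 0.5278
−0.10·log₂(0.10) = 0.3322
−0.19·log₂(0.19) = 0.4552
Sum ≈ 1.8457 → 1.846 bits.

1.846 bits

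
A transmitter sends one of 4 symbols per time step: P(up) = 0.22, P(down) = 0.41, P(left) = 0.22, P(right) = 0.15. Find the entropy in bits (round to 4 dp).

H = −Σ pᵢ log₂ pᵢ.
−0.22·log₂(0.22) = 0.4806
−0.41·log₂(0.41) = 0.5274
−0.22·log₂(0.22) = 0.4806
−0.15·log₂(0.15) = 0.4105
Sum ≈ 1.8991 → 1.8991 bits.

1.8991 bits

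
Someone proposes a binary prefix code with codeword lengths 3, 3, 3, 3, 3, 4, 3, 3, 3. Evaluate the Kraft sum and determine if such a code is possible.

1.0625; no

With common denominator 2^4 = 16: Σ 2^(−ℓᵢ) = 2/16 + 2/16 + 2/16 + 2/16 + 2/16 + 1/16 + 2/16 + 2/16 + 2/16 = 17/16 = 1.0625.
Kraft's inequality requires Σ ≤ 1; here Σ = 1.0625 > 1, so no such prefix code exists.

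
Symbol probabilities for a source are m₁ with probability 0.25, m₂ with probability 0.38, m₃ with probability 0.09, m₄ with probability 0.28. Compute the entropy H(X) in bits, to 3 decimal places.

H = −Σ pᵢ log₂ pᵢ.
−0.25·log₂(0.25) = 0.5000
−0.38·log₂(0.38) = 0.5305
−0.09·log₂(0.09) = 0.3127
−0.28·log₂(0.28) = 0.5142
Sum ≈ 1.8573 → 1.857 bits.

1.857 bits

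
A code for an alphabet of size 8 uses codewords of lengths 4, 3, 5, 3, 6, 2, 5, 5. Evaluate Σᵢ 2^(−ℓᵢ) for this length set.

0.671875

With common denominator 2^6 = 64: Σ 2^(−ℓᵢ) = 4/64 + 8/64 + 2/64 + 8/64 + 1/64 + 16/64 + 2/64 + 2/64 = 43/64 = 0.671875.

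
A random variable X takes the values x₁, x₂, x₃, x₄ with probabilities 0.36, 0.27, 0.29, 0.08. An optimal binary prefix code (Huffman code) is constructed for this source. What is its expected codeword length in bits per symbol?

Repeatedly combine the two least-probable nodes; the expected code length is the sum of the merged weights.
merge 2/25 + 27/100 → 7/20
merge 29/100 + 7/20 → 16/25
merge 9/25 + 16/25 → 1
L = 7/20 + 16/25 + 1 = 199/100 = 1.99 bits/symbol.

1.99 bits/symbol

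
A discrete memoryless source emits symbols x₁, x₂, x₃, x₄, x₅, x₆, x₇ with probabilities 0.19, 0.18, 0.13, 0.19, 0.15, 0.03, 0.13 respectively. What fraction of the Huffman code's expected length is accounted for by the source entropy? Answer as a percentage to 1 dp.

96.5%

Entropy H = −Σ p log₂ p ≈ 2.6834 bits.
Huffman merges: 3/100+13/100→4/25; 13/100+3/20→7/25; 4/25+9/50→17/50; 19/100+19/100→19/50; 7/25+17/50→31/50; 19/50+31/50→1. L = 139/50 ≈ 2.7800.
Efficiency = H/L = 2.6834/2.7800 = 96.5%.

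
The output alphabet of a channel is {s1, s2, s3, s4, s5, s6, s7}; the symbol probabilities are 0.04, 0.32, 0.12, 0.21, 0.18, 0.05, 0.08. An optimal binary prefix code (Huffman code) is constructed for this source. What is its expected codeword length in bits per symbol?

Repeatedly combine the two least-probable nodes; the expected code length is the sum of the merged weights.
merge 1/25 + 1/20 → 9/100
merge 2/25 + 9/100 → 17/100
merge 3/25 + 17/100 → 29/100
merge 9/50 + 21/100 → 39/100
merge 29/100 + 8/25 → 61/100
merge 39/100 + 61/100 → 1
L = 9/100 + 17/100 + 29/100 + 39/100 + 61/100 + 1 = 51/20 = 2.55 bits/symbol.

2.55 bits/symbol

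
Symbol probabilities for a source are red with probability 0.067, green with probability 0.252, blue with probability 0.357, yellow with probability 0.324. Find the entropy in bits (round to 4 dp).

1.8197 bits

H = −Σ pᵢ log₂ pᵢ.
−0.067·log₂(0.067) = 0.2613
−0.252·log₂(0.252) = 0.5011
−0.357·log₂(0.357) = 0.5305
−0.324·log₂(0.324) = 0.5268
Sum ≈ 1.8197 → 1.8197 bits.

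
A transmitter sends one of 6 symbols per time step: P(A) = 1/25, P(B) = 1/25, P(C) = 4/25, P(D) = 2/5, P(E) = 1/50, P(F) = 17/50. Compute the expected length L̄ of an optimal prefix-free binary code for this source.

Repeatedly combine the two least-probable nodes; the expected code length is the sum of the merged weights.
merge 1/50 + 1/25 → 3/50
merge 1/25 + 3/50 → 1/10
merge 1/10 + 4/25 → 13/50
merge 13/50 + 17/50 → 3/5
merge 2/5 + 3/5 → 1
L = 3/50 + 1/10 + 13/50 + 3/5 + 1 = 101/50 = 2.02 bits/symbol.

2.02 bits/symbol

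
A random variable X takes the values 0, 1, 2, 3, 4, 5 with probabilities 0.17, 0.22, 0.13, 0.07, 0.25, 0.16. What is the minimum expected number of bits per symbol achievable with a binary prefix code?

2.53 bits/symbol

Repeatedly combine the two least-probable nodes; the expected code length is the sum of the merged weights.
merge 7/100 + 13/100 → 1/5
merge 4/25 + 17/100 → 33/100
merge 1/5 + 11/50 → 21/50
merge 1/4 + 33/100 → 29/50
merge 21/50 + 29/50 → 1
L = 1/5 + 33/100 + 21/50 + 29/50 + 1 = 253/100 = 2.53 bits/symbol.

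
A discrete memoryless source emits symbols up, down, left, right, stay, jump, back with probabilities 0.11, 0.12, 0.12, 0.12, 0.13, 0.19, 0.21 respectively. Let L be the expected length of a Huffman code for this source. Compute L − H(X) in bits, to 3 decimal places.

Entropy H = −Σ p log₂ p ≈ 2.7622 bits.
Huffman merges: 11/100+3/25→23/100; 3/25+3/25→6/25; 13/100+19/100→8/25; 21/100+23/100→11/25; 6/25+8/25→14/25; 11/25+14/25→1. L = 279/100 ≈ 2.7900.
L − H = 2.7900 − 2.7622 = 0.028 bits.

0.028 bits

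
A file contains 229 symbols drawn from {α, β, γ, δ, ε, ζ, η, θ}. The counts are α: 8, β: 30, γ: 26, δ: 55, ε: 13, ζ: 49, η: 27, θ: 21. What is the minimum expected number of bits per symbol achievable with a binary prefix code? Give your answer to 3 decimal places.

Probabilities are the counts divided by 229.
Repeatedly combine the two least-probable nodes; the expected code length is the sum of the merged weights.
merge 8/229 + 13/229 → 21/229
merge 21/229 + 21/229 → 42/229
merge 26/229 + 27/229 → 53/229
merge 30/229 + 42/229 → 72/229
merge 49/229 + 53/229 → 102/229
merge 55/229 + 72/229 → 127/229
merge 102/229 + 127/229 → 1
L = 21/229 + 42/229 + 53/229 + 72/229 + 102/229 + 127/229 + 1 = 646/229 ≈ 2.821 bits/symbol.

2.821 bits/symbol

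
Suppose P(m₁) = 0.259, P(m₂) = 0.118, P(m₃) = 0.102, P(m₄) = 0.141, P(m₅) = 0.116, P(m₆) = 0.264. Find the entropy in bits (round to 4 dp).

2.4708 bits

H = −Σ pᵢ log₂ pᵢ.
−0.259·log₂(0.259) = 0.5048
−0.118·log₂(0.118) = 0.3638
−0.102·log₂(0.102) = 0.3359
−0.141·log₂(0.141) = 0.3985
−0.116·log₂(0.116) = 0.3605
−0.264·log₂(0.264) = 0.5072
Sum ≈ 2.4708 → 2.4708 bits.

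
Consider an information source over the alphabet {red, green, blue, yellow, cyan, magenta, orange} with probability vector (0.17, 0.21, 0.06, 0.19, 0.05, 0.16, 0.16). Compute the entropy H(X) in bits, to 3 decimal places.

H = −Σ pᵢ log₂ pᵢ.
−0.17·log₂(0.17) = 0.4346
−0.21·log₂(0.21) = 0.4728
−0.06·log₂(0.06) = 0.2435
−0.19·log₂(0.19) = 0.4552
−0.05·log₂(0.05) = 0.2161
−0.16·log₂(0.16) = 0.4230
−0.16·log₂(0.16) = 0.4230
Sum ≈ 2.6683 → 2.668 bits.

2.668 bits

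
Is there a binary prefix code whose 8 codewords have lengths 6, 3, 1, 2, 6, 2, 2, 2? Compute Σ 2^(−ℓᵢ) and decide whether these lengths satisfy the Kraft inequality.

With common denominator 2^6 = 64: Σ 2^(−ℓᵢ) = 1/64 + 8/64 + 32/64 + 16/64 + 1/64 + 16/64 + 16/64 + 16/64 = 106/64 = 1.65625.
Kraft's inequality requires Σ ≤ 1; here Σ = 1.65625 > 1, so no such prefix code exists.

1.65625; no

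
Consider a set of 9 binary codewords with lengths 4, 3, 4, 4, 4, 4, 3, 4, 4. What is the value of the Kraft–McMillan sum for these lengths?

With common denominator 2^4 = 16: Σ 2^(−ℓᵢ) = 1/16 + 2/16 + 1/16 + 1/16 + 1/16 + 1/16 + 2/16 + 1/16 + 1/16 = 11/16 = 0.6875.

0.6875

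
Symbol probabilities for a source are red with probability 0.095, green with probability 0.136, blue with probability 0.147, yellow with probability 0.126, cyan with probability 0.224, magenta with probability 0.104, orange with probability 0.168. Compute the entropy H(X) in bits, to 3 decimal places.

2.753 bits

H = −Σ pᵢ log₂ pᵢ.
−0.095·log₂(0.095) = 0.3226
−0.136·log₂(0.136) = 0.3915
−0.147·log₂(0.147) = 0.4066
−0.126·log₂(0.126) = 0.3766
−0.224·log₂(0.224) = 0.4835
−0.104·log₂(0.104) = 0.3396
−0.168·log₂(0.168) = 0.4323
Sum ≈ 2.7527 → 2.753 bits.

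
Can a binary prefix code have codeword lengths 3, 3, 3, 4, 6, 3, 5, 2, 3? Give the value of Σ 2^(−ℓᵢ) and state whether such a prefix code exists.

0.984375; yes

With common denominator 2^6 = 64: Σ 2^(−ℓᵢ) = 8/64 + 8/64 + 8/64 + 4/64 + 1/64 + 8/64 + 2/64 + 16/64 + 8/64 = 63/64 = 0.984375.
Kraft's inequality requires Σ ≤ 1; here Σ = 0.984375 ≤ 1, so such a prefix code exists.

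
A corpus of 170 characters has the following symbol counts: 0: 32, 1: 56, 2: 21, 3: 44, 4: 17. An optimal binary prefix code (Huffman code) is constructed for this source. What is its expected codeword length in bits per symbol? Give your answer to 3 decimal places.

2.224 bits/symbol

Probabilities are the counts divided by 170.
Repeatedly combine the two least-probable nodes; the expected code length is the sum of the merged weights.
merge 1/10 + 21/170 → 19/85
merge 16/85 + 19/85 → 7/17
merge 22/85 + 28/85 → 10/17
merge 7/17 + 10/17 → 1
L = 19/85 + 7/17 + 10/17 + 1 = 189/85 ≈ 2.224 bits/symbol.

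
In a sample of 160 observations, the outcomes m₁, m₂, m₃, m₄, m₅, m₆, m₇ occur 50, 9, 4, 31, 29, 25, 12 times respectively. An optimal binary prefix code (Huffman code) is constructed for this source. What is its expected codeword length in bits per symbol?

2.55 bits/symbol

Probabilities are the counts divided by 160.
Repeatedly combine the two least-probable nodes; the expected code length is the sum of the merged weights.
merge 1/40 + 9/160 → 13/160
merge 3/40 + 13/160 → 5/32
merge 5/32 + 5/32 → 5/16
merge 29/160 + 31/160 → 3/8
merge 5/16 + 5/16 → 5/8
merge 3/8 + 5/8 → 1
L = 13/160 + 5/32 + 5/16 + 3/8 + 5/8 + 1 = 51/20 = 2.55 bits/symbol.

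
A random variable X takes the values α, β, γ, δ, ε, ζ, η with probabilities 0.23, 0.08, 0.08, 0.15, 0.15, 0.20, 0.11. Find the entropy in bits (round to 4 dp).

H = −Σ pᵢ log₂ pᵢ.
−0.23·log₂(0.23) = 0.4877
−0.08·log₂(0.08) = 0.2915
−0.08·log₂(0.08) = 0.2915
−0.15·log₂(0.15) = 0.4105
−0.15·log₂(0.15) = 0.4105
−0.20·log₂(0.20) = 0.4644
−0.11·log₂(0.11) = 0.3503
Sum ≈ 2.7064 → 2.7064 bits.

2.7064 bits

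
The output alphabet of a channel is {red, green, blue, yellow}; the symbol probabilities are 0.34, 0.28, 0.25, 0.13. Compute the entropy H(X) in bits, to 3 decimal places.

1.926 bits

H = −Σ pᵢ log₂ pᵢ.
−0.34·log₂(0.34) = 0.5292
−0.28·log₂(0.28) = 0.5142
−0.25·log₂(0.25) = 0.5000
−0.13·log₂(0.13) = 0.3826
Sum ≈ 1.9260 → 1.926 bits.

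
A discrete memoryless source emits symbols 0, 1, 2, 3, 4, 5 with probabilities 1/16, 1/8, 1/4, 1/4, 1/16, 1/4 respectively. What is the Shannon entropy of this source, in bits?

2.375 bits

Each probability is a power of 1/2, so log₂(1/p) is an integer.
H = Σ p·log₂(1/p) = 1/16·4 + 1/8·3 + 1/4·2 + 1/4·2 + 1/16·4 + 1/4·2 = 2.375 bits.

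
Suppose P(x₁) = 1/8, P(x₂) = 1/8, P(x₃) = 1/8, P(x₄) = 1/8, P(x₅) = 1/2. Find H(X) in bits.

Each probability is a power of 1/2, so log₂(1/p) is an integer.
H = Σ p·log₂(1/p) = 1/8·3 + 1/8·3 + 1/8·3 + 1/8·3 + 1/2·1 = 2 bits.

2 bits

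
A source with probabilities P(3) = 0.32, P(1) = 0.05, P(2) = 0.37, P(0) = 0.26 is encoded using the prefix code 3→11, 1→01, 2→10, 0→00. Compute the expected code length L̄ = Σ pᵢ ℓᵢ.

2 bits/symbol

L̄ = Σ pᵢ·ℓᵢ = 0.32·2 + 0.05·2 + 0.37·2 + 0.26·2 = 2 bits/symbol.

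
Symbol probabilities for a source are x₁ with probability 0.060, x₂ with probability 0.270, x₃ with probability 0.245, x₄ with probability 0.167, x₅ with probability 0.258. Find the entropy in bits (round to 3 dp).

2.186 bits

H = −Σ pᵢ log₂ pᵢ.
−0.060·log₂(0.060) = 0.2435
−0.270·log₂(0.270) = 0.5100
−0.245·log₂(0.245) = 0.4971
−0.167·log₂(0.167) = 0.4312
−0.258·log₂(0.258) = 0.5043
Sum ≈ 2.1862 → 2.186 bits.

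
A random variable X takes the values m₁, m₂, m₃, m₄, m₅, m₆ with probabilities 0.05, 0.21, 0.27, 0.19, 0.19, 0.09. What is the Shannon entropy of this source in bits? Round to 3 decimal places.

2.422 bits

H = −Σ pᵢ log₂ pᵢ.
−0.05·log₂(0.05) = 0.2161
−0.21·log₂(0.21) = 0.4728
−0.27·log₂(0.27) = 0.5100
−0.19·log₂(0.19) = 0.4552
−0.19·log₂(0.19) = 0.4552
−0.09·log₂(0.09) = 0.3127
Sum ≈ 2.4220 → 2.422 bits.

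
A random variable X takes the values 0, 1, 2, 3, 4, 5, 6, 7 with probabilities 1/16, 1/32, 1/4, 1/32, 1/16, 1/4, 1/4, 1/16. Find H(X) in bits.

Each probability is a power of 1/2, so log₂(1/p) is an integer.
H = Σ p·log₂(1/p) = 1/16·4 + 1/32·5 + 1/4·2 + 1/32·5 + 1/16·4 + 1/4·2 + 1/4·2 + 1/16·4 = 2.5625 bits.

2.5625 bits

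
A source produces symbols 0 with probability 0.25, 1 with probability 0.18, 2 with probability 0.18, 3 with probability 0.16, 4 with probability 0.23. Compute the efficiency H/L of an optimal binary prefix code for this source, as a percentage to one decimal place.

Entropy H = −Σ p log₂ p ≈ 2.3013 bits.
Huffman merges: 4/25+9/50→17/50; 9/50+23/100→41/100; 1/4+17/50→59/100; 41/100+59/100→1. L = 117/50 ≈ 2.3400.
Efficiency = H/L = 2.3013/2.3400 = 98.3%.

98.3%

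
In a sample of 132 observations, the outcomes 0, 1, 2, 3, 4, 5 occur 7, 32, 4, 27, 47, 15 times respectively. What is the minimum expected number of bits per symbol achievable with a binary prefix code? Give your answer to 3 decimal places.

Probabilities are the counts divided by 132.
Repeatedly combine the two least-probable nodes; the expected code length is the sum of the merged weights.
merge 1/33 + 7/132 → 1/12
merge 1/12 + 5/44 → 13/66
merge 13/66 + 9/44 → 53/132
merge 8/33 + 47/132 → 79/132
merge 53/132 + 79/132 → 1
L = 1/12 + 13/66 + 53/132 + 79/132 + 1 = 301/132 ≈ 2.280 bits/symbol.

2.280 bits/symbol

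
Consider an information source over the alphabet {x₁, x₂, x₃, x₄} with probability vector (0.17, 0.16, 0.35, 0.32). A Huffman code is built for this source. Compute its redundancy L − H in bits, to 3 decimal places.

Entropy H = −Σ p log₂ p ≈ 1.9137 bits.
Huffman merges: 4/25+17/100→33/100; 8/25+33/100→13/20; 7/20+13/20→1. L = 99/50 ≈ 1.9800.
L − H = 1.9800 − 1.9137 = 0.066 bits.

0.066 bits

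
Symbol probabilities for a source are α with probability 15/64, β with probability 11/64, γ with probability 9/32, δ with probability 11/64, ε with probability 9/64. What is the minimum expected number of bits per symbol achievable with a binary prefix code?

2.3125 bits/symbol

Repeatedly combine the two least-probable nodes; the expected code length is the sum of the merged weights.
merge 9/64 + 11/64 → 5/16
merge 11/64 + 15/64 → 13/32
merge 9/32 + 5/16 → 19/32
merge 13/32 + 19/32 → 1
L = 5/16 + 13/32 + 19/32 + 1 = 37/16 = 2.3125 bits/symbol.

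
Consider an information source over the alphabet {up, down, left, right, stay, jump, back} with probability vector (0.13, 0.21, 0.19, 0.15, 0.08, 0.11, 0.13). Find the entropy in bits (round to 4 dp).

2.7457 bits

H = −Σ pᵢ log₂ pᵢ.
−0.13·log₂(0.13) = 0.3826
−0.21·log₂(0.21) = 0.4728
−0.19·log₂(0.19) = 0.4552
−0.15·log₂(0.15) = 0.4105
−0.08·log₂(0.08) = 0.2915
−0.11·log₂(0.11) = 0.3503
−0.13·log₂(0.13) = 0.3826
Sum ≈ 2.7457 → 2.7457 bits.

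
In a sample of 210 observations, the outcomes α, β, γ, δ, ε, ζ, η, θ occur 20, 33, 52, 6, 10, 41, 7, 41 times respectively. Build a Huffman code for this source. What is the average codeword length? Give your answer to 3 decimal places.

Probabilities are the counts divided by 210.
Repeatedly combine the two least-probable nodes; the expected code length is the sum of the merged weights.
merge 1/35 + 1/30 → 13/210
merge 1/21 + 13/210 → 23/210
merge 2/21 + 23/210 → 43/210
merge 11/70 + 41/210 → 37/105
merge 41/210 + 43/210 → 2/5
merge 26/105 + 37/105 → 3/5
merge 2/5 + 3/5 → 1
L = 13/210 + 23/210 + 43/210 + 37/105 + 2/5 + 3/5 + 1 = 191/70 ≈ 2.729 bits/symbol.

2.729 bits/symbol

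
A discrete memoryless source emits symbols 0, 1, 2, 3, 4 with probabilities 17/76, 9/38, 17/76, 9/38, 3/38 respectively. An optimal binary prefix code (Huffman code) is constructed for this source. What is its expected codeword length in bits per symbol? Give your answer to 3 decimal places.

Repeatedly combine the two least-probable nodes; the expected code length is the sum of the merged weights.
merge 3/38 + 17/76 → 23/76
merge 17/76 + 9/38 → 35/76
merge 9/38 + 23/76 → 41/76
merge 35/76 + 41/76 → 1
L = 23/76 + 35/76 + 41/76 + 1 = 175/76 ≈ 2.303 bits/symbol.

2.303 bits/symbol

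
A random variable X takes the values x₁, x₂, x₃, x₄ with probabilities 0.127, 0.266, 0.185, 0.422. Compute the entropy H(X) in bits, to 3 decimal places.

H = −Σ pᵢ log₂ pᵢ.
−0.127·log₂(0.127) = 0.3781
−0.266·log₂(0.266) = 0.5082
−0.185·log₂(0.185) = 0.4504
−0.422·log₂(0.422) = 0.5253
Sum ≈ 1.8619 → 1.862 bits.

1.862 bits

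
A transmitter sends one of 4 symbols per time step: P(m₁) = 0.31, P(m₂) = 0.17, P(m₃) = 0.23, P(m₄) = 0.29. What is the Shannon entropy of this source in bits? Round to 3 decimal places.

H = −Σ pᵢ log₂ pᵢ.
−0.31·log₂(0.31) = 0.5238
−0.17·log₂(0.17) = 0.4346
−0.23·log₂(0.23) = 0.4877
−0.29·log₂(0.29) = 0.5179
Sum ≈ 1.9640 → 1.964 bits.

1.964 bits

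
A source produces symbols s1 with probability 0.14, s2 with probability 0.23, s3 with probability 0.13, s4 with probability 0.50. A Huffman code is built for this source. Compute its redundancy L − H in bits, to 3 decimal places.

Entropy H = −Σ p log₂ p ≈ 1.7674 bits.
Huffman merges: 13/100+7/50→27/100; 23/100+27/100→1/2; 1/2+1/2→1. L = 177/100 ≈ 1.7700.
L − H = 1.7700 − 1.7674 = 0.003 bits.

0.003 bits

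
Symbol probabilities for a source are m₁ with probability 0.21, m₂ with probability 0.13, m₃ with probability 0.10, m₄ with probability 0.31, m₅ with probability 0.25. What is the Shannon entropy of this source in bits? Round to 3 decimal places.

H = −Σ pᵢ log₂ pᵢ.
−0.21·log₂(0.21) = 0.4728
−0.13·log₂(0.13) = 0.3826
−0.10·log₂(0.10) = 0.3322
−0.31·log₂(0.31) = 0.5238
−0.25·log₂(0.25) = 0.5000
Sum ≈ 2.2115 → 2.211 bits.

2.211 bits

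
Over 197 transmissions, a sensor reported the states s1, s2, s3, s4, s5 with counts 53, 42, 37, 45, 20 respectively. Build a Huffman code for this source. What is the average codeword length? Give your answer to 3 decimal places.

2.289 bits/symbol

Probabilities are the counts divided by 197.
Repeatedly combine the two least-probable nodes; the expected code length is the sum of the merged weights.
merge 20/197 + 37/197 → 57/197
merge 42/197 + 45/197 → 87/197
merge 53/197 + 57/197 → 110/197
merge 87/197 + 110/197 → 1
L = 57/197 + 87/197 + 110/197 + 1 = 451/197 ≈ 2.289 bits/symbol.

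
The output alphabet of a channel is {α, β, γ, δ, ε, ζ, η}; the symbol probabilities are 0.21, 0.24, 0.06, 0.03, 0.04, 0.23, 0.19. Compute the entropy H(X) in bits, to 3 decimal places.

H = −Σ pᵢ log₂ pᵢ.
−0.21·log₂(0.21) = 0.4728
−0.24·log₂(0.24) = 0.4941
−0.06·log₂(0.06) = 0.2435
−0.03·log₂(0.03) = 0.1518
−0.04·log₂(0.04) = 0.1858
−0.23·log₂(0.23) = 0.4877
−0.19·log₂(0.19) = 0.4552
Sum ≈ 2.4909 → 2.491 bits.

2.491 bits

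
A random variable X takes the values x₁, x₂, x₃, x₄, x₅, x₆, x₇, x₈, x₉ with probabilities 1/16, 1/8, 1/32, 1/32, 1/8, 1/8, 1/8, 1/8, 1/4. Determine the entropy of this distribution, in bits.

2.9375 bits

Each probability is a power of 1/2, so log₂(1/p) is an integer.
H = Σ p·log₂(1/p) = 1/16·4 + 1/8·3 + 1/32·5 + 1/32·5 + 1/8·3 + 1/8·3 + 1/8·3 + 1/8·3 + 1/4·2 = 2.9375 bits.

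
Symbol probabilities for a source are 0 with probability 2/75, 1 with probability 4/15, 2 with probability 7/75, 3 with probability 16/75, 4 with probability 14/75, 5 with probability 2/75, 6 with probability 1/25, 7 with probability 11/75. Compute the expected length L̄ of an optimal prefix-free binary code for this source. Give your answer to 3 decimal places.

2.667 bits/symbol

Repeatedly combine the two least-probable nodes; the expected code length is the sum of the merged weights.
merge 2/75 + 2/75 → 4/75
merge 1/25 + 4/75 → 7/75
merge 7/75 + 7/75 → 14/75
merge 11/75 + 14/75 → 1/3
merge 14/75 + 16/75 → 2/5
merge 4/15 + 1/3 → 3/5
merge 2/5 + 3/5 → 1
L = 4/75 + 7/75 + 14/75 + 1/3 + 2/5 + 3/5 + 1 = 8/3 ≈ 2.667 bits/symbol.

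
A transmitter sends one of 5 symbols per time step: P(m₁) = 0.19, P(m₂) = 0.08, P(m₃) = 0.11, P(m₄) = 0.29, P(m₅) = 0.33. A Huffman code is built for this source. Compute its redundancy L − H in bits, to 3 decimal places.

0.047 bits

Entropy H = −Σ p log₂ p ≈ 2.1427 bits.
Huffman merges: 2/25+11/100→19/100; 19/100+19/100→19/50; 29/100+33/100→31/50; 19/50+31/50→1. L = 219/100 ≈ 2.1900.
L − H = 2.1900 − 2.1427 = 0.047 bits.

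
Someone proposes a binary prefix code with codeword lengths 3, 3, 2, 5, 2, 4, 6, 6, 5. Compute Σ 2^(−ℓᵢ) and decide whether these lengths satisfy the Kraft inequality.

With common denominator 2^6 = 64: Σ 2^(−ℓᵢ) = 8/64 + 8/64 + 16/64 + 2/64 + 16/64 + 4/64 + 1/64 + 1/64 + 2/64 = 58/64 = 0.90625.
Kraft's inequality requires Σ ≤ 1; here Σ = 0.90625 ≤ 1, so such a prefix code exists.

0.90625; yes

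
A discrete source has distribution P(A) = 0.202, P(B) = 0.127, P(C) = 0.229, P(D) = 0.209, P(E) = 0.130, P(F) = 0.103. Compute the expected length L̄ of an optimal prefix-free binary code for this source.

Repeatedly combine the two least-probable nodes; the expected code length is the sum of the merged weights.
merge 103/1000 + 127/1000 → 23/100
merge 13/100 + 101/500 → 83/250
merge 209/1000 + 229/1000 → 219/500
merge 23/100 + 83/250 → 281/500
merge 219/500 + 281/500 → 1
L = 23/100 + 83/250 + 219/500 + 281/500 + 1 = 1281/500 = 2.562 bits/symbol.

2.562 bits/symbol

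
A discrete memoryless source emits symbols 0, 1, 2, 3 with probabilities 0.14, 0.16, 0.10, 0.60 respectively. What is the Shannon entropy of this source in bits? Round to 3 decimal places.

H = −Σ pᵢ log₂ pᵢ.
−0.14·log₂(0.14) = 0.3971
−0.16·log₂(0.16) = 0.4230
−0.10·log₂(0.10) = 0.3322
−0.60·log₂(0.60) = 0.4422
Sum ≈ 1.5945 → 1.594 bits.

1.594 bits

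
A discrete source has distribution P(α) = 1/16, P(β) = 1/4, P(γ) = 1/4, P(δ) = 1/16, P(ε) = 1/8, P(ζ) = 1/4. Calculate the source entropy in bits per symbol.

2.375 bits

Each probability is a power of 1/2, so log₂(1/p) is an integer.
H = Σ p·log₂(1/p) = 1/16·4 + 1/4·2 + 1/4·2 + 1/16·4 + 1/8·3 + 1/4·2 = 2.375 bits.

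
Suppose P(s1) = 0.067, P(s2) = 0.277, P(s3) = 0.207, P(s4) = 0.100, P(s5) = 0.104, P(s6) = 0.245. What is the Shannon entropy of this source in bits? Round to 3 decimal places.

2.414 bits

H = −Σ pᵢ log₂ pᵢ.
−0.067·log₂(0.067) = 0.2613
−0.277·log₂(0.277) = 0.5130
−0.207·log₂(0.207) = 0.4704
−0.100·log₂(0.100) = 0.3322
−0.104·log₂(0.104) = 0.3396
−0.245·log₂(0.245) = 0.4971
Sum ≈ 2.4136 → 2.414 bits.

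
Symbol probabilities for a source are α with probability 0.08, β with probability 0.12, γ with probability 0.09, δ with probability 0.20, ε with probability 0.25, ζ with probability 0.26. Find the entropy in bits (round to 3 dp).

2.441 bits

H = −Σ pᵢ log₂ pᵢ.
−0.08·log₂(0.08) = 0.2915
−0.12·log₂(0.12) = 0.3671
−0.09·log₂(0.09) = 0.3127
−0.20·log₂(0.20) = 0.4644
−0.25·log₂(0.25) = 0.5000
−0.26·log₂(0.26) = 0.5053
Sum ≈ 2.4409 → 2.441 bits.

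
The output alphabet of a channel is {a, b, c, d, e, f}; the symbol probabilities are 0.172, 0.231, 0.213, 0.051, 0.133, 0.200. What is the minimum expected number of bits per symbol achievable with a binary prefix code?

2.54 bits/symbol

Repeatedly combine the two least-probable nodes; the expected code length is the sum of the merged weights.
merge 51/1000 + 133/1000 → 23/125
merge 43/250 + 23/125 → 89/250
merge 1/5 + 213/1000 → 413/1000
merge 231/1000 + 89/250 → 587/1000
merge 413/1000 + 587/1000 → 1
L = 23/125 + 89/250 + 413/1000 + 587/1000 + 1 = 127/50 = 2.54 bits/symbol.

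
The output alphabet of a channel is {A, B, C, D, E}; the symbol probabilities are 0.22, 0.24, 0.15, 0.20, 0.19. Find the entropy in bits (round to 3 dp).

2.305 bits

H = −Σ pᵢ log₂ pᵢ.
−0.22·log₂(0.22) = 0.4806
−0.24·log₂(0.24) = 0.4941
−0.15·log₂(0.15) = 0.4105
−0.20·log₂(0.20) = 0.4644
−0.19·log₂(0.19) = 0.4552
Sum ≈ 2.3049 → 2.305 bits.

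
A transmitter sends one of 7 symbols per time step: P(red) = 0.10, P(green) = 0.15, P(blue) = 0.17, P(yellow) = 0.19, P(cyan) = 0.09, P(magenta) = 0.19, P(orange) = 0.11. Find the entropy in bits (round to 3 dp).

H = −Σ pᵢ log₂ pᵢ.
−0.10·log₂(0.10) = 0.3322
−0.15·log₂(0.15) = 0.4105
−0.17·log₂(0.17) = 0.4346
−0.19·log₂(0.19) = 0.4552
−0.09·log₂(0.09) = 0.3127
−0.19·log₂(0.19) = 0.4552
−0.11·log₂(0.11) = 0.3503
Sum ≈ 2.7507 → 2.751 bits.

2.751 bits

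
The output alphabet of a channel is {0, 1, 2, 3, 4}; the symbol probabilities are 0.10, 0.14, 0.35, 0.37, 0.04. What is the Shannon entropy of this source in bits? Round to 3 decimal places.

1.976 bits

H = −Σ pᵢ log₂ pᵢ.
−0.10·log₂(0.10) = 0.3322
−0.14·log₂(0.14) = 0.3971
−0.35·log₂(0.35) = 0.5301
−0.37·log₂(0.37) = 0.5307
−0.04·log₂(0.04) = 0.1858
Sum ≈ 1.9759 → 1.976 bits.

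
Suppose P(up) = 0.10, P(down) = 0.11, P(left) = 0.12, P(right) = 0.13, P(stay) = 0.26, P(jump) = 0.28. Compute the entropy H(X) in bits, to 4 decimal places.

H = −Σ pᵢ log₂ pᵢ.
−0.10·log₂(0.10) = 0.3322
−0.11·log₂(0.11) = 0.3503
−0.12·log₂(0.12) = 0.3671
−0.13·log₂(0.13) = 0.3826
−0.26·log₂(0.26) = 0.5053
−0.28·log₂(0.28) = 0.5142
Sum ≈ 2.4517 → 2.4517 bits.

2.4517 bits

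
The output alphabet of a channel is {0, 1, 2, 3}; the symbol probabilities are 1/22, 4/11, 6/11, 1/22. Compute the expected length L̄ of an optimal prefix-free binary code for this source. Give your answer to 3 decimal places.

1.545 bits/symbol

Repeatedly combine the two least-probable nodes; the expected code length is the sum of the merged weights.
merge 1/22 + 1/22 → 1/11
merge 1/11 + 4/11 → 5/11
merge 5/11 + 6/11 → 1
L = 1/11 + 5/11 + 1 = 17/11 ≈ 1.545 bits/symbol.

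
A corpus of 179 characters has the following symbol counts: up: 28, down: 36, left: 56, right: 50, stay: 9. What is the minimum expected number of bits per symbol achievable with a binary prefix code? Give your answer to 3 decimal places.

Probabilities are the counts divided by 179.
Repeatedly combine the two least-probable nodes; the expected code length is the sum of the merged weights.
merge 9/179 + 28/179 → 37/179
merge 36/179 + 37/179 → 73/179
merge 50/179 + 56/179 → 106/179
merge 73/179 + 106/179 → 1
L = 37/179 + 73/179 + 106/179 + 1 = 395/179 ≈ 2.207 bits/symbol.

2.207 bits/symbol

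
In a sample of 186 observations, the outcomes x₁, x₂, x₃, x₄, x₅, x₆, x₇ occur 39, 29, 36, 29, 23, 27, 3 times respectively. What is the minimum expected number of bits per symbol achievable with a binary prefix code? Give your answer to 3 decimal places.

Probabilities are the counts divided by 186.
Repeatedly combine the two least-probable nodes; the expected code length is the sum of the merged weights.
merge 1/62 + 23/186 → 13/93
merge 13/93 + 9/62 → 53/186
merge 29/186 + 29/186 → 29/93
merge 6/31 + 13/62 → 25/62
merge 53/186 + 29/93 → 37/62
merge 25/62 + 37/62 → 1
L = 13/93 + 53/186 + 29/93 + 25/62 + 37/62 + 1 = 509/186 ≈ 2.737 bits/symbol.

2.737 bits/symbol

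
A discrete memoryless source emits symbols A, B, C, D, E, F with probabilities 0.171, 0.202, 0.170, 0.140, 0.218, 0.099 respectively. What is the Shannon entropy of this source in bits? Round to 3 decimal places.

H = −Σ pᵢ log₂ pᵢ.
−0.171·log₂(0.171) = 0.4357
−0.202·log₂(0.202) = 0.4661
−0.170·log₂(0.170) = 0.4346
−0.140·log₂(0.140) = 0.3971
−0.218·log₂(0.218) = 0.4791
−0.099·log₂(0.099) = 0.3303
Sum ≈ 2.5429 → 2.543 bits.

2.543 bits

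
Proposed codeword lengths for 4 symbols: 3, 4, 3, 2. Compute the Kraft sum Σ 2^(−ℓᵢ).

0.5625

With common denominator 2^4 = 16: Σ 2^(−ℓᵢ) = 2/16 + 1/16 + 2/16 + 4/16 = 9/16 = 0.5625.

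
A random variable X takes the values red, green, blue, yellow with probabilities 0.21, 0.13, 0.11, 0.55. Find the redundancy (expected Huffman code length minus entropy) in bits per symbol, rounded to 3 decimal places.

Entropy H = −Σ p log₂ p ≈ 1.6801 bits.
Huffman merges: 11/100+13/100→6/25; 21/100+6/25→9/20; 9/20+11/20→1. L = 169/100 ≈ 1.6900.
L − H = 1.6900 − 1.6801 = 0.010 bits.

0.010 bits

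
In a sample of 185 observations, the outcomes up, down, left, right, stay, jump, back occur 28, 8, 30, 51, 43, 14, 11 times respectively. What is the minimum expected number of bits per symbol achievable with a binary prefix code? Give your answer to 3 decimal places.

2.595 bits/symbol

Probabilities are the counts divided by 185.
Repeatedly combine the two least-probable nodes; the expected code length is the sum of the merged weights.
merge 8/185 + 11/185 → 19/185
merge 14/185 + 19/185 → 33/185
merge 28/185 + 6/37 → 58/185
merge 33/185 + 43/185 → 76/185
merge 51/185 + 58/185 → 109/185
merge 76/185 + 109/185 → 1
L = 19/185 + 33/185 + 58/185 + 76/185 + 109/185 + 1 = 96/37 ≈ 2.595 bits/symbol.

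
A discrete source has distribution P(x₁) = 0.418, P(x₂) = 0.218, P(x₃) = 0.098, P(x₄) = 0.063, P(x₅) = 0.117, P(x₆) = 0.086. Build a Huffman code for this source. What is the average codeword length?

2.31 bits/symbol

Repeatedly combine the two least-probable nodes; the expected code length is the sum of the merged weights.
merge 63/1000 + 43/500 → 149/1000
merge 49/500 + 117/1000 → 43/200
merge 149/1000 + 43/200 → 91/250
merge 109/500 + 91/250 → 291/500
merge 209/500 + 291/500 → 1
L = 149/1000 + 43/200 + 91/250 + 291/500 + 1 = 231/100 = 2.31 bits/symbol.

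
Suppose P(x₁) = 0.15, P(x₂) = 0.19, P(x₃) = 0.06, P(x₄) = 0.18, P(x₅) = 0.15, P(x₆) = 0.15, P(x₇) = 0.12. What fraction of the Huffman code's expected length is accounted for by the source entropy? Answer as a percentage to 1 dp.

97.6%

Entropy H = −Σ p log₂ p ≈ 2.7428 bits.
Huffman merges: 3/50+3/25→9/50; 3/20+3/20→3/10; 3/20+9/50→33/100; 9/50+19/100→37/100; 3/10+33/100→63/100; 37/100+63/100→1. L = 281/100 ≈ 2.8100.
Efficiency = H/L = 2.7428/2.8100 = 97.6%.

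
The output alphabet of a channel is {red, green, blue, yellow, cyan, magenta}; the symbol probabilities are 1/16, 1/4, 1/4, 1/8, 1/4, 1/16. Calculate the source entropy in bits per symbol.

2.375 bits

Each probability is a power of 1/2, so log₂(1/p) is an integer.
H = Σ p·log₂(1/p) = 1/16·4 + 1/4·2 + 1/4·2 + 1/8·3 + 1/4·2 + 1/16·4 = 2.375 bits.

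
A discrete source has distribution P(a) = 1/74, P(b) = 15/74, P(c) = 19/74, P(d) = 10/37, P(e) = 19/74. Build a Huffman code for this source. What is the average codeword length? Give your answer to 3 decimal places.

Repeatedly combine the two least-probable nodes; the expected code length is the sum of the merged weights.
merge 1/74 + 15/74 → 8/37
merge 8/37 + 19/74 → 35/74
merge 19/74 + 10/37 → 39/74
merge 35/74 + 39/74 → 1
L = 8/37 + 35/74 + 39/74 + 1 = 82/37 ≈ 2.216 bits/symbol.

2.216 bits/symbol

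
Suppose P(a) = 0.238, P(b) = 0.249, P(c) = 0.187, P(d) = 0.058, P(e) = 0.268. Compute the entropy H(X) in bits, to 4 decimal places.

2.1920 bits

H = −Σ pᵢ log₂ pᵢ.
−0.238·log₂(0.238) = 0.4929
−0.249·log₂(0.249) = 0.4994
−0.187·log₂(0.187) = 0.4523
−0.058·log₂(0.058) = 0.2383
−0.268·log₂(0.268) = 0.5091
Sum ≈ 2.1920 → 2.1920 bits.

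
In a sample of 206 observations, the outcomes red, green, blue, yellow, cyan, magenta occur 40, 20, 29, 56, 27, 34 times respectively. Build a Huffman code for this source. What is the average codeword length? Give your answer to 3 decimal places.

Probabilities are the counts divided by 206.
Repeatedly combine the two least-probable nodes; the expected code length is the sum of the merged weights.
merge 10/103 + 27/206 → 47/206
merge 29/206 + 17/103 → 63/206
merge 20/103 + 47/206 → 87/206
merge 28/103 + 63/206 → 119/206
merge 87/206 + 119/206 → 1
L = 47/206 + 63/206 + 87/206 + 119/206 + 1 = 261/103 ≈ 2.534 bits/symbol.

2.534 bits/symbol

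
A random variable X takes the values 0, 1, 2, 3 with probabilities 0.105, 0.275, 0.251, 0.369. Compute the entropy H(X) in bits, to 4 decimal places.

1.8849 bits

H = −Σ pᵢ log₂ pᵢ.
−0.105·log₂(0.105) = 0.3414
−0.275·log₂(0.275) = 0.5122
−0.251·log₂(0.251) = 0.5006
−0.369·log₂(0.369) = 0.5307
Sum ≈ 1.8849 → 1.8849 bits.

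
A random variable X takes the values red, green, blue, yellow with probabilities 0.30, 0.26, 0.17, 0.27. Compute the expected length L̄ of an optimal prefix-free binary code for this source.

2 bits/symbol

Repeatedly combine the two least-probable nodes; the expected code length is the sum of the merged weights.
merge 17/100 + 13/50 → 43/100
merge 27/100 + 3/10 → 57/100
merge 43/100 + 57/100 → 1
L = 43/100 + 57/100 + 1 = 2 bits/symbol.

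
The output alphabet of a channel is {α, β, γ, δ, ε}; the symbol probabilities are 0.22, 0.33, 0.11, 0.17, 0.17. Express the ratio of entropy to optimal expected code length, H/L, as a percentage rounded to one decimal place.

97.7%

Entropy H = −Σ p log₂ p ≈ 2.2279 bits.
Huffman merges: 11/100+17/100→7/25; 17/100+11/50→39/100; 7/25+33/100→61/100; 39/100+61/100→1. L = 57/25 ≈ 2.2800.
Efficiency = H/L = 2.2279/2.2800 = 97.7%.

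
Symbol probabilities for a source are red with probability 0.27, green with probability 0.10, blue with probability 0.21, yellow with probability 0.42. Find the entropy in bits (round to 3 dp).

1.841 bits

H = −Σ pᵢ log₂ pᵢ.
−0.27·log₂(0.27) = 0.5100
−0.10·log₂(0.10) = 0.3322
−0.21·log₂(0.21) = 0.4728
−0.42·log₂(0.42) = 0.5256
Sum ≈ 1.8407 → 1.841 bits.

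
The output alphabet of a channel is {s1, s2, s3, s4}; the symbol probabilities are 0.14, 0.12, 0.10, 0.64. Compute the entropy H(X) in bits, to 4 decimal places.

H = −Σ pᵢ log₂ pᵢ.
−0.14·log₂(0.14) = 0.3971
−0.12·log₂(0.12) = 0.3671
−0.10·log₂(0.10) = 0.3322
−0.64·log₂(0.64) = 0.4121
Sum ≈ 1.5084 → 1.5084 bits.

1.5084 bits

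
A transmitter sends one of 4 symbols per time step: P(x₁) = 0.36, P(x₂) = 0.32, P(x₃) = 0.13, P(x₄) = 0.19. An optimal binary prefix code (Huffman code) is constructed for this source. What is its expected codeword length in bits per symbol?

Repeatedly combine the two least-probable nodes; the expected code length is the sum of the merged weights.
merge 13/100 + 19/100 → 8/25
merge 8/25 + 8/25 → 16/25
merge 9/25 + 16/25 → 1
L = 8/25 + 16/25 + 1 = 49/25 = 1.96 bits/symbol.

1.96 bits/symbol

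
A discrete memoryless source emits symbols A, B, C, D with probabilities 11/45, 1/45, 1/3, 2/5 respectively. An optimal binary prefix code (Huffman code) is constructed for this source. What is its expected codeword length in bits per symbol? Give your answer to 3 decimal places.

Repeatedly combine the two least-probable nodes; the expected code length is the sum of the merged weights.
merge 1/45 + 11/45 → 4/15
merge 4/15 + 1/3 → 3/5
merge 2/5 + 3/5 → 1
L = 4/15 + 3/5 + 1 = 28/15 ≈ 1.867 bits/symbol.

1.867 bits/symbol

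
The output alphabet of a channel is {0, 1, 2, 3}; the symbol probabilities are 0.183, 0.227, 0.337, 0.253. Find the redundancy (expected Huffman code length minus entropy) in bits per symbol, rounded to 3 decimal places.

Entropy H = −Σ p log₂ p ≈ 1.9644 bits.
Huffman merges: 183/1000+227/1000→41/100; 253/1000+337/1000→59/100; 41/100+59/100→1. L = 2 ≈ 2.0000.
L − H = 2.0000 − 1.9644 = 0.036 bits.

0.036 bits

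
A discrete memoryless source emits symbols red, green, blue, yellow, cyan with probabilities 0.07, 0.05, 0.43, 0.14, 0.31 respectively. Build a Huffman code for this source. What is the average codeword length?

1.95 bits/symbol

Repeatedly combine the two least-probable nodes; the expected code length is the sum of the merged weights.
merge 1/20 + 7/100 → 3/25
merge 3/25 + 7/50 → 13/50
merge 13/50 + 31/100 → 57/100
merge 43/100 + 57/100 → 1
L = 3/25 + 13/50 + 57/100 + 1 = 39/20 = 1.95 bits/symbol.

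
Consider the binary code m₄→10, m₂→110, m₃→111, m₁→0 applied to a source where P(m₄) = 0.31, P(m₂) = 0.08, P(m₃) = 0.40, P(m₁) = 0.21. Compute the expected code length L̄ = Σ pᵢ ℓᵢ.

L̄ = Σ pᵢ·ℓᵢ = 0.31·2 + 0.08·3 + 0.40·3 + 0.21·1 = 2.27 bits/symbol.

2.27 bits/symbol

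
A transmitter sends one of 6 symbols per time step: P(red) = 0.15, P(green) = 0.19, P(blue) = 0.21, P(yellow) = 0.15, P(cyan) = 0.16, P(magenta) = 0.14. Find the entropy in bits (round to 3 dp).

H = −Σ pᵢ log₂ pᵢ.
−0.15·log₂(0.15) = 0.4105
−0.19·log₂(0.19) = 0.4552
−0.21·log₂(0.21) = 0.4728
−0.15·log₂(0.15) = 0.4105
−0.16·log₂(0.16) = 0.4230
−0.14·log₂(0.14) = 0.3971
Sum ≈ 2.5693 → 2.569 bits.

2.569 bits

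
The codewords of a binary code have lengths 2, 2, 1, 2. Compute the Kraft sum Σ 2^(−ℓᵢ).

With common denominator 2^2 = 4: Σ 2^(−ℓᵢ) = 1/4 + 1/4 + 2/4 + 1/4 = 5/4 = 1.25.

1.25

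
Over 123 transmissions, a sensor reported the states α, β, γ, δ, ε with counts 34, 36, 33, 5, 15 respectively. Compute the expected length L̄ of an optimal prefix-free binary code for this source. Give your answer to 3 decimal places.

Probabilities are the counts divided by 123.
Repeatedly combine the two least-probable nodes; the expected code length is the sum of the merged weights.
merge 5/123 + 5/41 → 20/123
merge 20/123 + 11/41 → 53/123
merge 34/123 + 12/41 → 70/123
merge 53/123 + 70/123 → 1
L = 20/123 + 53/123 + 70/123 + 1 = 266/123 ≈ 2.163 bits/symbol.

2.163 bits/symbol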